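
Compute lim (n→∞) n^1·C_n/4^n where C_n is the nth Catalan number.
0

C_n ~ 4^n/(n^(3/2)√π), so n^1·C_n/4^n ~ n^(1 − 3/2)/√π → 0.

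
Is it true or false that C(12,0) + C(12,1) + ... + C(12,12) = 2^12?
True

Reasoning: Binomial theorem with x = y = 1: Σ C(12,i) = (1+1)^12 = 2^12 = 4,096. The statement holds.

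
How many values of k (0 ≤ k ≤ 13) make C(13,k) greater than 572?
Row 13 is unimodal and symmetric about k=13/2. C(13,3)=286 ≤ 572; C(13,4)=715 > 572; by symmetry C(13,k) > 572 for k = 4..9. That's 9 - 4 + 1 = 6 values.

Answer: 6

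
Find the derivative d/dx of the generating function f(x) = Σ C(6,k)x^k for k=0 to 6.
Σ k·C(6,k)x^(k-1) for k=1 to 6
Term-by-term differentiation gives Σ k·C(6,k)x^{k-1} for k=1 to 6.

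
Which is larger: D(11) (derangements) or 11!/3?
D(11)

Working:
D(11) = (11-1)·[D(10) + D(9)] = 10·[1,334,961 + 133,496] = 14,684,570; 11!/3 = 39,916,800/3 = 13,305,600.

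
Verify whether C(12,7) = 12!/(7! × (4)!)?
False

Reasoning: The correct denominator is 7!×5!, giving C(12,7) = 792; the stated RHS is 12!/(7!×4!) = 3,960 ≠ 792, so the statement does not hold.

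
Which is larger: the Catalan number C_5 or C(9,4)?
C(9,4)

Working:
C_5 = C(10,5)/(5+1) = 252/6 = 42; C(9,4) = 126.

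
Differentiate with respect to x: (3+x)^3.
3(3+x)^2

Solution: Using the power rule: d/dx (3+x)^3 = 3(3+x)^{2}.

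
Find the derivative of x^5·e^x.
(5x^4 + x^5)e^x

Solution: Product rule: d/dx[x^5]·e^x + x^5·d/dx[e^x] = 5x^{4}e^x + x^5e^x.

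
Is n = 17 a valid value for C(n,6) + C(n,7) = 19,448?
No

Explanation: C(17,6) + C(17,7) = 12,376 + 19,448 = 31,824, which does not equal 19,448.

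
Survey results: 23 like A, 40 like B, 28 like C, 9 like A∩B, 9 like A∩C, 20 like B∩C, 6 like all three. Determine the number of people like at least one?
|A∪B∪C| = 23+40+28-9-9-20+6 = 59.
Final answer: 59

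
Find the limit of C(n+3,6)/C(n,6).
1

Explanation: Both numerator and denominator grow as n^6/6! for large n, so the ratio → 1.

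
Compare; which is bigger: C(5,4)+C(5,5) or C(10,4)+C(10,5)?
First=6, Second=462.
Final answer: C(10,4)+C(10,5)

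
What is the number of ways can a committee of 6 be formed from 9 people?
84

Working:
C(9,6) = 9! / (6! × (9-6)!)
         = 9! / (6! × 3!)
         = 84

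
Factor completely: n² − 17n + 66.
(n − 6)(n − 11)

Reasoning: Seek roots whose sum is 17 and product is 66: (6, 11). So n² − 17n + 66 = (n − 6)(n − 11).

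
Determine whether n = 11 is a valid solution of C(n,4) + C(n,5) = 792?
Yes

Working:
C(11,4) + C(11,5) = 330 + 462 = 792, which equals 792.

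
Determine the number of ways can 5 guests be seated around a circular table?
24

Working:
Circular arrangements: (5-1)! = 24.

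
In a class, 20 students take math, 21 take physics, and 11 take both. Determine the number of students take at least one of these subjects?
30
|A∪B| = |A|+|B|-|A∩B| = 20+21-11 = 30.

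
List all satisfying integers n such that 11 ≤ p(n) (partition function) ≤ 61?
Tabulating p(n) via p(n) = p(n−1) + p(n−2) − p(n−5) − p(n−7) + …: p(5)=7; p(6)=11; p(7)=15; p(8)=22; p(9)=30; p(10)=42; p(11)=56; p(12)=77. So valid n = 6, 7, 8, 9, 10, 11.
Final answer: 6, 7, 8, 9, 10, 11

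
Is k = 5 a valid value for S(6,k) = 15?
S(6,5) = 5·S(5,5) + S(5,4) = 5·1 + 10 = 15, which equals 15.
Final answer: Yes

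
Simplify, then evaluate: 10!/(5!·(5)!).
252

Working:
This is C(10,5) = 252.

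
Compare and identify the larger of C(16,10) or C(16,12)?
C(16,10)

C(16,10)=8,008, C(16,12)=1,820.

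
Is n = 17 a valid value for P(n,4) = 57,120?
Yes

Solution: P(17,4) = 17·16·15·14 = 57,120, which equals 57,120.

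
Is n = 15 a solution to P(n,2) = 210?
Yes

Working:
P(15,2) = 15·14 = 210, which equals 210.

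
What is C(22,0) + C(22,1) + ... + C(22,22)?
Sum of binomial coefficients = 2^22 = 4,194,304.

Answer: 4,194,304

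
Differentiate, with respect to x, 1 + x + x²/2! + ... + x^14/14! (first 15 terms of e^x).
1 + x + x²/2! + ... + x^13/13!

Working:
Differentiating term by term gives the first 14 terms of e^x.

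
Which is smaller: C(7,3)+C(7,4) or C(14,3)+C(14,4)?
First=70, Second=1,365.
Final answer: C(7,3)+C(7,4)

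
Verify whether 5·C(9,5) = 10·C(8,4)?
False
Absorption identity k·C(n,k) = n·C(n-1,k-1). LHS = 5·126 = 630; RHS = 10·70 = 700.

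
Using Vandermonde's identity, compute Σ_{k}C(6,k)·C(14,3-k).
1,140
= C(6+14,3) = C(20,3) = 1,140.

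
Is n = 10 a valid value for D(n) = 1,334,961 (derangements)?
D(10) = (10-1)·[D(9) + D(8)] = 9·[133,496 + 14,833] = 1,334,961, which equals 1,334,961.
Final answer: Yes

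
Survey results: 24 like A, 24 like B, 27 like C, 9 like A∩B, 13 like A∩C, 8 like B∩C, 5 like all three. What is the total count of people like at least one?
|A∪B∪C| = 24+24+27-9-13-8+5 = 50.
Final answer: 50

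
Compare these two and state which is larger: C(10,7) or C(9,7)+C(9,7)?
C(10,7)

Explanation: C(10,7)=120; C(9,7)+C(9,7)=36+36=72.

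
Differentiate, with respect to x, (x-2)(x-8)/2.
d/dx[(x-2)(x-8)] = (x-8) + (x-2) = 2x - 10. Dividing by 2 gives (2x - 10)/2.
Final answer: (2x - 10)/2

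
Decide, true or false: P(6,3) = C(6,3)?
False

Working:
P(6,3) = 120 but C(6,3) = 20; they differ by a factor of 3! = 6, so the statement does not hold.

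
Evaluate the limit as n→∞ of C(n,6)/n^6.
1/720

Explanation: C(n,6) ≈ n^6/6! for large n. Limit = 1/6! = 1/720.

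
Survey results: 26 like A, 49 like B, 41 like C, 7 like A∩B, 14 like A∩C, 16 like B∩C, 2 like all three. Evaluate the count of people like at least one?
81

Reasoning: |A∪B∪C| = 26+49+41-7-14-16+2 = 81.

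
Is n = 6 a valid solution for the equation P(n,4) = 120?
No
P(6,4) = 6·5·4·3 = 360, which does not equal 120.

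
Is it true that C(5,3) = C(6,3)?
False

Solution: LHS = C(5,3) = 10; RHS = C(6,3) = 20. 10 ≠ 20, so the statement does not hold.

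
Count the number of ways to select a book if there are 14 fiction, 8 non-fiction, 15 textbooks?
37

By the addition principle: 14 + 8 + 15 = 37.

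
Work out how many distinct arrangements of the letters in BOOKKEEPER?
Word has 10 letters (B=1, O=2, K=2, E=3, P=1, R=1). Arrangements: 10!/Π(k!) = 151,200.
Final answer: 151,200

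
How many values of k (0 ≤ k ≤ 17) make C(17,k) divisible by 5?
6

Checking C(17,k) mod 5 for k = 0..17: divisible at k = 3, 4, 8, 9, 13, 14. That's 6 values.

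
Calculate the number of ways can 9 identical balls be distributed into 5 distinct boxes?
715

C(9+5-1, 5-1) = C(13, 4) = 715.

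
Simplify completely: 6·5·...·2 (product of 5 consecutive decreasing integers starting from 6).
This is P(6,5) = 6!/(1)! = 720.

Answer: 720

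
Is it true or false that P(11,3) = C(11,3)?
False

Explanation: P(11,3) = 990 but C(11,3) = 165; they differ by a factor of 3! = 6, so the statement does not hold.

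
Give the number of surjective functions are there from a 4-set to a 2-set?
14

Onto functions = 2! × S(4,2)
First compute S(4,2) via recurrence:
Using the Stirling recurrence: S(n,k) = k·S(n-1,k) + S(n-1,k-1)
S(4,2) = 2·S(3,2) + S(3,1)
         = 2·3 + 1
         = 6 + 1
         = 7
Then: 2 × 7 = 14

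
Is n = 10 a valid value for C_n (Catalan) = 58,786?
C_10 = C(20,10)/(10+1) = 184,756/11 = 16,796, which does not equal 58,786.
Final answer: No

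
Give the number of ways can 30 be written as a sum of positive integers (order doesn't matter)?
Pentagonal recurrence p(n) = p(n−1) + p(n−2) − p(n−5) − p(n−7) + …: p(30) = p(29) + p(28) − p(25) − p(23) + p(18) + p(15) − p(8) − p(4) = 4,565 + 3,718 − 1,958 − 1,255 + 385 + 176 − 22 − 5 = 5,604.
Final answer: 5,604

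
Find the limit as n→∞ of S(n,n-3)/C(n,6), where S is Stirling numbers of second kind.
15

Reasoning: The leading term of S(n,n-3) as a polynomial in n is (5)!!·C(n,6), so the ratio → (5)!! = 15.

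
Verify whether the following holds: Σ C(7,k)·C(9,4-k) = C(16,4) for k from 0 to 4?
True

Explanation: Vandermonde's identity gives C(16,4) = 1,820; RHS C(16,4) = 1,820.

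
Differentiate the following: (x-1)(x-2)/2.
(2x - 3)/2

d/dx[(x-1)(x-2)] = (x-2) + (x-1) = 2x - 3. Dividing by 2 gives (2x - 3)/2.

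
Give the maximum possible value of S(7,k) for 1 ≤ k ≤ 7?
350

Working:
Row S(7,k) for k = 1..7 (via S(n,k) = k·S(n−1,k) + S(n−1,k−1)): 1, 63, 301, 350, 140, 21, 1. The row is unimodal; maximum at k = 4: 350.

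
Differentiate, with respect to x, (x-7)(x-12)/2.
d/dx[(x-7)(x-12)] = (x-12) + (x-7) = 2x - 19. Dividing by 2 gives (2x - 19)/2.

Answer: (2x - 19)/2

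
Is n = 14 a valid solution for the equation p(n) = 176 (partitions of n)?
No

Explanation: Pentagonal recurrence p(n) = p(n−1) + p(n−2) − p(n−5) − p(n−7) + …: p(14) = p(13) + p(12) − p(9) − p(7) + p(2) = 101 + 77 − 30 − 15 + 2 = 135, which does not equal 176.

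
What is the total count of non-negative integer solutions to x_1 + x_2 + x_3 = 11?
78

Solution: C(11+3-1, 3-1) = 78.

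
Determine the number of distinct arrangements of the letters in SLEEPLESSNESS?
1,081,080

Reasoning: Word has 13 letters (S=5, L=2, E=4, P=1, N=1). Arrangements: 13!/Π(k!) = 1,081,080.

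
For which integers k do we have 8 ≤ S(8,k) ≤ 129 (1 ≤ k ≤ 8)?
S(8,1)=1; S(8,2)=127; S(8,3)=966; S(8,4)=1,701; S(8,5)=1,050; S(8,6)=266; S(8,7)=28; S(8,8)=1. So valid k = 2, 7.

Answer: 2, 7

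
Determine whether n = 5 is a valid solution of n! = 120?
Yes

Reasoning: 5! = 5·4! = 5·24 = 120, which equals 120.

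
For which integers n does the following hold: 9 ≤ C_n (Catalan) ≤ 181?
4, 5, 6

Working:
C_3=5; C_4=14; C_5=42; C_6=132; C_7=429. So valid n = 4, 5, 6.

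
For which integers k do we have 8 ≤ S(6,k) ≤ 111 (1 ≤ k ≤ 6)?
2, 3, 4, 5
S(6,1)=1; S(6,2)=31; S(6,3)=90; S(6,4)=65; S(6,5)=15; S(6,6)=1. So valid k = 2, 3, 4, 5.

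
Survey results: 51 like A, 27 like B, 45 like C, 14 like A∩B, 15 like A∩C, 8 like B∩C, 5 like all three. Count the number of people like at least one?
91

Working:
|A∪B∪C| = 51+27+45-14-15-8+5 = 91.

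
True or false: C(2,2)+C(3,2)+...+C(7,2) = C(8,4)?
False

Explanation: Hockey stick identity gives Σ = C(8,3) = 56; RHS C(8,4) = 70.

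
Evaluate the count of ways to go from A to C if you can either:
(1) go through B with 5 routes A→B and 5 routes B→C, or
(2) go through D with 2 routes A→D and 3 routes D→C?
Route via B: 5×5=25. Route via D: 2×3=6. Total: 31.

Answer: 31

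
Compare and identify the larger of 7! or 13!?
7!=5,040, 13!=6,227,020,800. 13! > 7!.
Final answer: 13!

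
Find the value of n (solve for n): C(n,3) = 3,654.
C(n,3) = n(n−1)(n−2)/3! is increasing in n, and n(n−1)(n−2) = 3!·3,654 = 21,924 ≈ (n−1)^3 gives n ≈ 29.0. Check: C(27,3) = 2,925, C(28,3) = 3,276, C(29,3) = 3,654 ✓. So n = 29.
Final answer: 29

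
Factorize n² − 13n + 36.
(n − 4)(n − 9)

Solution: Seek roots whose sum is 13 and product is 36: (4, 9). So n² − 13n + 36 = (n − 4)(n − 9).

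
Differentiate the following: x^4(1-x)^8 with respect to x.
4x^3(1-x)^8 - 8x^4(1-x)^7

Reasoning: Product rule: 4x^{3}(1-x)^{8} + x^4·(-8)(1-x)^{7}.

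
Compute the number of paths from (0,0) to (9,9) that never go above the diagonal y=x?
Counted by the Catalan number C_9: C_9 = C(18,9)/(9+1) = 48,620/10 = 4,862.
Final answer: 4,862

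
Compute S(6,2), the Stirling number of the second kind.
31

Solution: Using the Stirling recurrence: S(n,k) = k·S(n-1,k) + S(n-1,k-1)
S(6,2) = 2·S(5,2) + S(5,1)
         = 2·15 + 1
         = 30 + 1
         = 31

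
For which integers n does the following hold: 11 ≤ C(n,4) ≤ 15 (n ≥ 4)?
6

C(5,4)=5; C(6,4)=15; C(7,4)=35. So valid n = 6.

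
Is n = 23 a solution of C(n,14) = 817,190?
Yes

C(23,14) = 23·22·21·20·19·18·17·16·15·14·13·12·11·10/14! = 71,241,227,785,728,000/87,178,291,200 = 817,190, which equals 817,190.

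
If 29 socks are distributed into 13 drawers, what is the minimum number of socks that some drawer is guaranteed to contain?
3

Reasoning: Pigeonhole: ⌈29/13⌉ = 3.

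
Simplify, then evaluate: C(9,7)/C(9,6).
C(n,k+1)/C(n,k) = (n−k)/(k+1). Here (9−6)/(6+1) = 3/7 = 3/7.

Answer: 3/7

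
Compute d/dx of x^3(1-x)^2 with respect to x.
3x^2(1-x)^2 - 2x^3(1-x)^1
Product rule: 3x^{2}(1-x)^{2} + x^3·(-2)(1-x)^{1}.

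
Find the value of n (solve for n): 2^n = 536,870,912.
29

Working:
536,870,912 = 1,024 × 1,024 × 512 = 2^10 × 2^10 × 2^9 = 2^29, so n = 29.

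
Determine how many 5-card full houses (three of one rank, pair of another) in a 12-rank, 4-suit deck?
3,168

Reasoning: Triple rank: 12. Triple suits: C(4,3)=4. Pair rank: 11. Pair suits: C(4,2)=6. Total: 3,168.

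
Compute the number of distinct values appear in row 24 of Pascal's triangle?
13

Solution: Row 24 has entries C(24,0)..C(24,24); by symmetry C(24,k)=C(24,24-k), giving 13 distinct values.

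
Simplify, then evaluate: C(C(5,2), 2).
45

C(5,2) = 10, then C(10, 2) = 45.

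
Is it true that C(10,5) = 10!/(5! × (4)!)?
False

Reasoning: The correct denominator is 5!×5!, giving C(10,5) = 252; the stated RHS is 10!/(5!×4!) = 1,260 ≠ 252, so the statement does not hold.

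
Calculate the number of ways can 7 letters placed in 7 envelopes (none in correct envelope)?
1,854
Using D(n) = (n-1)[D(n-1) + D(n-2)]:
D(7) = (7-1) × [D(6) + D(5)]
      = 6 × [265 + 44]
      = 6 × 309
      = 1,854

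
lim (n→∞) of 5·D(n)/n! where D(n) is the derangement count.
5/e
D(n)/n! → 1/e, so 5·D(n)/n! → 5/e.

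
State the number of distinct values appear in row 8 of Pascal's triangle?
5

Explanation: Row 8 has entries C(8,0)..C(8,8); by symmetry C(8,k)=C(8,8-k), giving 5 distinct values.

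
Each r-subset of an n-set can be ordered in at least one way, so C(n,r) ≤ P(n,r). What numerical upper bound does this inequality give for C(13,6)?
P(13,6) = 13·12·11·10·9·8 = 1,235,520, so C(13,6) ≤ 1,235,520. (The bound is loose by a factor of 6! = 720: C(13,6) = 1,235,520/720 = 1,716.)
Final answer: 1,235,520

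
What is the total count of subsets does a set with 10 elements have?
Each element can be included or excluded: 2^10 = 1,024.

Answer: 1,024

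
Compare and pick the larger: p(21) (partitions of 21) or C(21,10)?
C(21,10)
Pentagonal recurrence p(n) = p(n−1) + p(n−2) − p(n−5) − p(n−7) + …: p(21) = p(20) + p(19) − p(16) − p(14) + p(9) + p(6) = 627 + 490 − 231 − 135 + 30 + 11 = 792; C(21,10) = 352,716.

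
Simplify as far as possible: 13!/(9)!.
17,160

Reasoning: This equals 13×12×...×10 = 17,160.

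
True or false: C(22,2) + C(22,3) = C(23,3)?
True

Pascal's identity C(n,k) + C(n,k+1) = C(n+1,k+1): 231 + 1,540 = 1,771 = C(23,3).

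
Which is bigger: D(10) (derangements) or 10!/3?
D(10)

D(10) = (10-1)·[D(9) + D(8)] = 9·[133,496 + 14,833] = 1,334,961; 10!/3 = 3,628,800/3 = 1,209,600.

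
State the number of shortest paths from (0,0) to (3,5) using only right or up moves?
56

Solution: Choose 3 rights from 8 moves: C(8,3) = 56.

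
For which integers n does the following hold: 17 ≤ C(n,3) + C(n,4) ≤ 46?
6

C(5,3)+C(5,4)=15; C(6,3)+C(6,4)=35; C(7,3)+C(7,4)=70. So valid n = 6.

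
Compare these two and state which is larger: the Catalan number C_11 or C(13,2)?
C_11

Working:
C_11 = C(22,11)/(11+1) = 705,432/12 = 58,786; C(13,2) = 78.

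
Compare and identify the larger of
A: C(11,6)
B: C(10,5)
A

A=C(11,6)=462, B=C(10,5)=252.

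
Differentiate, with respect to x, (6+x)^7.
7(6+x)^6

Using the power rule: d/dx (6+x)^7 = 7(6+x)^{6}.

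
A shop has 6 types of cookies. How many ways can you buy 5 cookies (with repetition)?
252

Explanation: Stars and bars: C(5+6-1, 5) = C(10, 5) = 252.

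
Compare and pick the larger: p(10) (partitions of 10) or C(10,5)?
C(10,5)

Pentagonal recurrence p(n) = p(n−1) + p(n−2) − p(n−5) − p(n−7) + …: p(10) = p(9) + p(8) − p(5) − p(3) = 30 + 22 − 7 − 3 = 42; C(10,5) = 252.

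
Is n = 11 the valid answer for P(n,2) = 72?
No

P(11,2) = 11·10 = 110, which does not equal 72.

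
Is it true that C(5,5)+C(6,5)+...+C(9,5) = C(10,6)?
True

Reasoning: Hockey stick identity gives Σ = C(10,6) = 210; RHS C(10,6) = 210.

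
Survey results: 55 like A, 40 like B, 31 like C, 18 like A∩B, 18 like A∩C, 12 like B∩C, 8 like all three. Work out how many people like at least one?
86

Solution: |A∪B∪C| = 55+40+31-18-18-12+8 = 86.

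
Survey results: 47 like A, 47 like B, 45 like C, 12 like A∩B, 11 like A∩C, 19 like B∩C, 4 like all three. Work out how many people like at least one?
101

Reasoning: |A∪B∪C| = 47+47+45-12-11-19+4 = 101.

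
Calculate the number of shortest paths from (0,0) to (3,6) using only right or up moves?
Choose 3 rights from 9 moves: C(9,3) = 84.
Final answer: 84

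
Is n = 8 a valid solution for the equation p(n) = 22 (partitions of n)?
Yes

Solution: Pentagonal recurrence p(n) = p(n−1) + p(n−2) − p(n−5) − p(n−7) + …: p(8) = p(7) + p(6) − p(3) − p(1) = 15 + 11 − 3 − 1 = 22, which equals 22.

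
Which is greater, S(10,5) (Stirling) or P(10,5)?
S(10,5)
S(10,5) = 5·S(9,5) + S(9,4) = 5·6,951 + 7,770 = 42,525; P(10,5) = 30,240.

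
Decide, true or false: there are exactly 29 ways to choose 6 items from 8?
False

Working:
C(8,6) = 28 ≠ 29.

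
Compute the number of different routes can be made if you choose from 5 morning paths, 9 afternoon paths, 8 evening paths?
360

Solution: By the multiplication principle: 5 × 9 × 8 = 360.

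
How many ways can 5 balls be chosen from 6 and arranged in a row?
P(6,5) = 6!/(6-5)! = 720.

Answer: 720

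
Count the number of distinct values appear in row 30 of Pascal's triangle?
16
Row 30 has entries C(30,0)..C(30,30); by symmetry C(30,k)=C(30,30-k), giving 16 distinct values.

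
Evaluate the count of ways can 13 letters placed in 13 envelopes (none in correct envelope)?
2,290,792,932

Explanation: Using D(n) = (n-1)[D(n-1) + D(n-2)]:
D(13) = (13-1) × [D(12) + D(11)]
      = 12 × [176214841 + 14684570]
      = 12 × 190899411
      = 2,290,792,932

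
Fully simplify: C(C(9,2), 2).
C(9,2) = 36, then C(36, 2) = 630.
Final answer: 630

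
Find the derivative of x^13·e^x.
(13x^12 + x^13)e^x

Product rule: d/dx[x^13]·e^x + x^13·d/dx[e^x] = 13x^{12}e^x + x^13e^x.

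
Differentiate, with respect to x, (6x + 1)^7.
Chain rule: 7(6x+1)^{6} × 6 = 42(6x+1)^{6}.
Final answer: 42(6x + 1)^6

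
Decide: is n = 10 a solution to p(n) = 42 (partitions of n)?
Pentagonal recurrence p(n) = p(n−1) + p(n−2) − p(n−5) − p(n−7) + …: p(10) = p(9) + p(8) − p(5) − p(3) = 30 + 22 − 7 − 3 = 42, which equals 42.
Final answer: Yes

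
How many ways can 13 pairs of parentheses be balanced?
742,900

Solution: Using the Catalan number formula: C_n = C(2n, n) / (n+1)
C_13 = C(26, 13) / (13+1)
     = 10400600 / 14
     = 742,900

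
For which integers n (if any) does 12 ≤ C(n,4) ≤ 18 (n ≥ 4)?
6

Reasoning: C(5,4)=5; C(6,4)=15; C(7,4)=35. So valid n = 6.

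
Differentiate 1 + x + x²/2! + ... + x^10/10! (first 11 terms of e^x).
Differentiating term by term gives the first 10 terms of e^x.
Final answer: 1 + x + x²/2! + ... + x^9/9!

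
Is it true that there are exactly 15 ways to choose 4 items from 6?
True

C(6,4) = 15.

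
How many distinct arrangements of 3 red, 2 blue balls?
Multinomial: 5!/(3! × 2!) = 10.
Final answer: 10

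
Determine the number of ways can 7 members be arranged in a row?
Arrangements of 7 distinct objects: 7! = 5,040.

Answer: 5,040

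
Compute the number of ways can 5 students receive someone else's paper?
44

Using D(n) = (n-1)[D(n-1) + D(n-2)]:
D(5) = (5-1) × [D(4) + D(3)]
      = 4 × [9 + 2]
      = 4 × 11
      = 44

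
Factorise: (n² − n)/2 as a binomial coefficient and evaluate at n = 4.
C(n,2); C(4,2) = 6
(n² − n)/2 = n(n−1)/2 = C(n,2). At n = 4: C(4,2) = 6.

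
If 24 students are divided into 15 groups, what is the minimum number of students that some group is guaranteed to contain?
2

Solution: Pigeonhole: ⌈24/15⌉ = 2.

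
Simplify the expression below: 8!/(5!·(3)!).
56

Working:
This is C(8,5) = 56.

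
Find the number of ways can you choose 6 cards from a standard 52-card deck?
C(52,6) = 20,358,520.
Final answer: 20,358,520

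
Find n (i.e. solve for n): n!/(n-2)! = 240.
n!/(n-2)! = n×(n-1), a product of 2 consecutive integers ≈ (n−0.5)^2. 240^(1/2) + 0.5 ≈ 16.0; check n = 16: 16×15 = 240 ✓. So n = 16.

Answer: 16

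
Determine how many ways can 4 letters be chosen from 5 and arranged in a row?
P(5,4) = 5!/(5-4)! = 120.
Final answer: 120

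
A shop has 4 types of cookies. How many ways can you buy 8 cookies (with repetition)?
165

Solution: Stars and bars: C(8+4-1, 8) = C(11, 8) = 165.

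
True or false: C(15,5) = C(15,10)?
True

Explanation: C(15,5) = C(15,15-5) by the symmetry property; both equal 3,003.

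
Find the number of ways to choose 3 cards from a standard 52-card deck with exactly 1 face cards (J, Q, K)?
9,360

Working:
12 face cards and 40 non-face cards: C(12,1) × C(40,2) = 12 × 780 = 9,360.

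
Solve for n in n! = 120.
5

Solution: n! is strictly increasing. 3! = 6, 4! = 24, 5! = 120 ✓. So n = 5.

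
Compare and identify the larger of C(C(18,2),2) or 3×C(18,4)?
C(C(18,2),2)

Reasoning: C(C(18,2),2)=11,628, 3×C(18,4)=9,180.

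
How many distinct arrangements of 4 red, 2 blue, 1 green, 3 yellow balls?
Multinomial: 10!/(4! × 2! × 1! × 3!) = 12,600.
Final answer: 12,600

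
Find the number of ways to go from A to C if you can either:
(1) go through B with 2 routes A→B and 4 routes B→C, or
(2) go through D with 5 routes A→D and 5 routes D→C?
Route via B: 2×4=8. Route via D: 5×5=25. Total: 33.

Answer: 33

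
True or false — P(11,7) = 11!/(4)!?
True

Explanation: Permutation formula P(n,k) = n!/(n-k)!: 11!/4! = 39,916,800/24 = 1,663,200 = P(11,7). The statement holds.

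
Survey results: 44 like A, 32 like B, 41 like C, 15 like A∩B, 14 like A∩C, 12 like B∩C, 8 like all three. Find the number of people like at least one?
84

Reasoning: |A∪B∪C| = 44+32+41-15-14-12+8 = 84.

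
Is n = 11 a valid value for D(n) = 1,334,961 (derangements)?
D(11) = (11-1)·[D(10) + D(9)] = 10·[1,334,961 + 133,496] = 14,684,570, which does not equal 1,334,961.

Answer: No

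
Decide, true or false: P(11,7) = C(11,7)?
False

Solution: P(11,7) = 1,663,200 but C(11,7) = 330; they differ by a factor of 7! = 5040, so the statement does not hold.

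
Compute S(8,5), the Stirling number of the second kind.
1,050

Using the Stirling recurrence: S(n,k) = k·S(n-1,k) + S(n-1,k-1)
S(8,5) = 5·S(7,5) + S(7,4)
         = 5·140 + 350
         = 700 + 350
         = 1,050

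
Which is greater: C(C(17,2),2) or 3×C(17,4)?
C(C(17,2),2)
C(C(17,2),2)=9,180, 3×C(17,4)=7,140.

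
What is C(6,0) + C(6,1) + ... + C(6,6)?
64

Reasoning: Sum of binomial coefficients = 2^6 = 64.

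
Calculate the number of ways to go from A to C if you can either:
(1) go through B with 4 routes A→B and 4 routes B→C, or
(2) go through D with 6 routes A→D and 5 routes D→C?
46
Route via B: 4×4=16. Route via D: 6×5=30. Total: 46.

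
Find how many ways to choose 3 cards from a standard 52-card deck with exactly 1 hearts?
9,633

Solution: 13 hearts and 39 non-hearts: C(13,1) × C(39,2) = 13 × 741 = 9,633.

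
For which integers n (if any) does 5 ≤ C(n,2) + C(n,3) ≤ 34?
4, 5

Working:
C(3,2)+C(3,3)=4; C(4,2)+C(4,3)=10; C(5,2)+C(5,3)=20; C(6,2)+C(6,3)=35. So valid n = 4, 5.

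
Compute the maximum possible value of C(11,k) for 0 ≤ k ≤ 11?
462
Maximum at k = 5 or k = 6: C(11,5) = 462.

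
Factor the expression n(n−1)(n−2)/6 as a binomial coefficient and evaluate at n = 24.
C(n,3); C(24,3) = 2,024
n(n−1)(n−2)/6 = n!/(3!(n−3)!) = C(n,3). At n = 24: C(24,3) = 2,024.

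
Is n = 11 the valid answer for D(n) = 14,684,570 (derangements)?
D(11) = (11-1)·[D(10) + D(9)] = 10·[1,334,961 + 133,496] = 14,684,570, which equals 14,684,570.
Final answer: Yes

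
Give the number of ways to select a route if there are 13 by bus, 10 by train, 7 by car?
30

Solution: By the addition principle: 13 + 10 + 7 = 30.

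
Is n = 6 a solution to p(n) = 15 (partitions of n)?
No
Pentagonal recurrence p(n) = p(n−1) + p(n−2) − p(n−5) − p(n−7) + …: p(6) = p(5) + p(4) − p(1) = 7 + 5 − 1 = 11, which does not equal 15.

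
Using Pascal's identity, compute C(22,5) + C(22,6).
100,947

Explanation: C(22,5) + C(22,6) = C(23,6) = 100,947.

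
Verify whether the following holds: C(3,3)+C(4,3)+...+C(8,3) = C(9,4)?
True

Solution: Hockey stick identity gives Σ = C(9,4) = 126; RHS C(9,4) = 126.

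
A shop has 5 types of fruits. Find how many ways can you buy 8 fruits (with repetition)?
495
Stars and bars: C(8+5-1, 8) = C(12, 8) = 495.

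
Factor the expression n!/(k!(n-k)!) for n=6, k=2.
C(6,2) = 15

Working:
This is the binomial coefficient C(6,2) = 15.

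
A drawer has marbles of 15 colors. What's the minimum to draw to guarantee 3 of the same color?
31

Reasoning: Worst case: 2 of each = 30. One more: 31.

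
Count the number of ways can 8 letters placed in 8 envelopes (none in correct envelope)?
14,833

Working:
Using D(n) = (n-1)[D(n-1) + D(n-2)]:
D(8) = (8-1) × [D(7) + D(6)]
      = 7 × [1854 + 265]
      = 7 × 2119
      = 14,833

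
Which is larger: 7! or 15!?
15!

Solution: 7!=5,040, 15!=1,307,674,368,000. 15! > 7!.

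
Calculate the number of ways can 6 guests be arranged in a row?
720

Arrangements of 6 distinct objects: 6! = 720.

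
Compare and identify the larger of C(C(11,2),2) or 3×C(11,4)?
C(C(11,2),2)

C(C(11,2),2)=1,485, 3×C(11,4)=990.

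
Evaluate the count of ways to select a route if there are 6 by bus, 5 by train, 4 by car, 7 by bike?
By the addition principle: 6 + 5 + 4 + 7 = 22.
Final answer: 22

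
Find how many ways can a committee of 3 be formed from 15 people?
455
C(15,3) = 15! / (3! × (15-3)!)
         = 15! / (3! × 12!)
         = 455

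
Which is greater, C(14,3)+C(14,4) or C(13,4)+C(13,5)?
C(13,4)+C(13,5)

Reasoning: First=1,365, Second=2,002.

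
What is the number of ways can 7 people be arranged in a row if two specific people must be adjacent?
Treat pair as unit: (7-1)! arrangements × 2 internal orders = 1,440.
Final answer: 1,440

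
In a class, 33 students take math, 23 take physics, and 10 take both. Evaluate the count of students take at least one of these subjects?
|A∪B| = |A|+|B|-|A∩B| = 33+23-10 = 46.

Answer: 46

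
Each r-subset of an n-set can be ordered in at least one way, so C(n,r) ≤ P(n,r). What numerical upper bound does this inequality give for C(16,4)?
43,680

Working:
P(16,4) = 16·15·14·13 = 43,680, so C(16,4) ≤ 43,680. (The bound is loose by a factor of 4! = 24: C(16,4) = 43,680/24 = 1,820.)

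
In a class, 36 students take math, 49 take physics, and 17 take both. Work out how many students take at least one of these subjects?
68

Working:
|A∪B| = |A|+|B|-|A∩B| = 36+49-17 = 68.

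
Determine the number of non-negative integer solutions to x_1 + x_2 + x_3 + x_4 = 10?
C(10+4-1, 4-1) = 286.

Answer: 286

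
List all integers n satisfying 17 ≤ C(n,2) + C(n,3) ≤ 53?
5, 6

Explanation: C(4,2)+C(4,3)=10; C(5,2)+C(5,3)=20; C(6,2)+C(6,3)=35; C(7,2)+C(7,3)=56. So valid n = 5, 6.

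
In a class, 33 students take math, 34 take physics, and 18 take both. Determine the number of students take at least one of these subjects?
49

Solution: |A∪B| = |A|+|B|-|A∩B| = 33+34-18 = 49.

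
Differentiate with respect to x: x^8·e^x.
Product rule: d/dx[x^8]·e^x + x^8·d/dx[e^x] = 8x^{7}e^x + x^8e^x.
Final answer: (8x^7 + x^8)e^x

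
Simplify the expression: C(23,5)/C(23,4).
19/5

Explanation: C(n,k+1)/C(n,k) = (n−k)/(k+1). Here (23−4)/(4+1) = 19/5 = 19/5.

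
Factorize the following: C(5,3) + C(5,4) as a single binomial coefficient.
C(6,4)
By Pascal's identity: C(5,3) + C(5,4) = C(6,4) = 15.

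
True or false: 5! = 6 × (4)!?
False

5! = 5 × 4! = 120, but 6 × 4! = 144.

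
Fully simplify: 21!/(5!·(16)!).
This is C(21,5) = 20,349.
Final answer: 20,349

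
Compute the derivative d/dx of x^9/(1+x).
(9x^8(1+x) - x^9)/(1+x)²

Solution: Quotient rule: [9x^{8}(1+x) - x^9]/(1+x)².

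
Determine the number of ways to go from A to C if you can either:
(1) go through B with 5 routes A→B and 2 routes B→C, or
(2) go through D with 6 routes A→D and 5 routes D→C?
Route via B: 5×2=10. Route via D: 6×5=30. Total: 40.
Final answer: 40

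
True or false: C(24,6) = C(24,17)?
C(24,6) = 134,596 but C(24,17) = 346,104; symmetry gives C(24,6) = C(24,18), not C(24,17).
Final answer: False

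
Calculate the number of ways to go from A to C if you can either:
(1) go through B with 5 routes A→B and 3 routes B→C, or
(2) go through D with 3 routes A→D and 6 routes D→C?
33

Solution: Route via B: 5×3=15. Route via D: 3×6=18. Total: 33.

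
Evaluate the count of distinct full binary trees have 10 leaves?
4,862

Using the Catalan number formula: C_n = C(2n, n) / (n+1)
C_9 = C(18, 9) / (9+1)
     = 48620 / 10
     = 4,862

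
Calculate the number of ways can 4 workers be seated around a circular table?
Circular arrangements: (4-1)! = 6.

Answer: 6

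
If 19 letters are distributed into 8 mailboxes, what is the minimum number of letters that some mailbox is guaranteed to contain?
3

Pigeonhole: ⌈19/8⌉ = 3.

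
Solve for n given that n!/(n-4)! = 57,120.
17

Working:
n!/(n-4)! = n×(n-1)×(n-2)×(n-3), a product of 4 consecutive integers ≈ (n−1.5)^4. 57,120^(1/4) + 1.5 ≈ 17.0; check n = 17: 17×16×15×14 = 57,120 ✓. So n = 17.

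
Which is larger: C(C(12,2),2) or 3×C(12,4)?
C(C(12,2),2)
C(C(12,2),2)=2,145, 3×C(12,4)=1,485.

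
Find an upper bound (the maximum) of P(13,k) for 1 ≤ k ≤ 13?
P(13,k) increases in k, so maximum at k = 13: 13! = 6,227,020,800.
Final answer: 6,227,020,800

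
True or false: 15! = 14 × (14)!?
False

Reasoning: 15! = 15 × 14! = 1,307,674,368,000, but 14 × 14! = 1,220,496,076,800.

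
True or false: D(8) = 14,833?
True

Explanation: Derangements of 8 elements: D(8) = (8-1)·[D(7) + D(6)] = 7·[1,854 + 265] = 14,833.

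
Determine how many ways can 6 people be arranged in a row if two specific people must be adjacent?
Treat pair as unit: (6-1)! arrangements × 2 internal orders = 240.
Final answer: 240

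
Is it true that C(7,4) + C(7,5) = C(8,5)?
Pascal's identity: LHS = 35 + 21 = 56; RHS = C(8,5) = 56. Both sides agree, so the statement holds.

Answer: True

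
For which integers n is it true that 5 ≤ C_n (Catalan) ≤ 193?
C_2=2; C_3=5; C_4=14; C_5=42; C_6=132; C_7=429. So valid n = 3, 4, 5, 6.

Answer: 3, 4, 5, 6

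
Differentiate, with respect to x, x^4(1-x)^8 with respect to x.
4x^3(1-x)^8 - 8x^4(1-x)^7

Product rule: 4x^{3}(1-x)^{8} + x^4·(-8)(1-x)^{7}.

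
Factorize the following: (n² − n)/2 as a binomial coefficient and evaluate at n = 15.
C(n,2); C(15,2) = 105

(n² − n)/2 = n(n−1)/2 = C(n,2). At n = 15: C(15,2) = 105.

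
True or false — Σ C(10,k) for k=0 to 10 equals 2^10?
True
Binomial theorem: Σ C(10,k) = (1+1)^10 = 2^10 = 1,024; RHS 2^10 = 1,024.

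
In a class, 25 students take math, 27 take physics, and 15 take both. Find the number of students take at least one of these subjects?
37
|A∪B| = |A|+|B|-|A∩B| = 25+27-15 = 37.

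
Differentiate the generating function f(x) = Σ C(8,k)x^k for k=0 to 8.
Σ k·C(8,k)x^(k-1) for k=1 to 8

Reasoning: Term-by-term differentiation gives Σ k·C(8,k)x^{k-1} for k=1 to 8.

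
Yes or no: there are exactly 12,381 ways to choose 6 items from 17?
No

Solution: C(17,6) = 12,376 ≠ 12381.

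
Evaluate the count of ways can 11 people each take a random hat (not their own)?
Using D(n) = (n-1)[D(n-1) + D(n-2)]:
D(11) = (11-1) × [D(10) + D(9)]
      = 10 × [1334961 + 133496]
      = 10 × 1468457
      = 14,684,570
Final answer: 14,684,570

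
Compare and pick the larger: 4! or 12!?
12!

Solution: 4!=24, 12!=479,001,600. 12! > 4!.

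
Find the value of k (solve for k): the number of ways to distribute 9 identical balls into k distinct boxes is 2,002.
6

Stars and bars: the count is C(9+k−1, k−1), increasing in k. k=4: C(12,3) = 220, k=5: C(13,4) = 715, k=6: C(14,5) = 2,002 ✓. So k = 6.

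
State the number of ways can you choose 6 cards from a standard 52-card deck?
20,358,520
C(52,6) = 20,358,520.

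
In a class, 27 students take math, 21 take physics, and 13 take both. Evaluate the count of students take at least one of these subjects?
35

Reasoning: |A∪B| = |A|+|B|-|A∩B| = 27+21-13 = 35.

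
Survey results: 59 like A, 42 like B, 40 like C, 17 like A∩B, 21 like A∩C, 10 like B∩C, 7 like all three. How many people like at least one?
100

Reasoning: |A∪B∪C| = 59+42+40-17-21-10+7 = 100.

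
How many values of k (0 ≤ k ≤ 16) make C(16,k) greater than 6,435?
5

Solution: Row 16 is unimodal and symmetric about k=16/2. C(16,5)=4,368 ≤ 6,435; C(16,6)=8,008 > 6,435; by symmetry C(16,k) > 6,435 for k = 6..10. That's 10 - 6 + 1 = 5 values.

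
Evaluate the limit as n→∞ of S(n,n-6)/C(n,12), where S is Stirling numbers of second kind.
10395
The leading term of S(n,n-6) as a polynomial in n is (11)!!·C(n,12), so the ratio → (11)!! = 10395.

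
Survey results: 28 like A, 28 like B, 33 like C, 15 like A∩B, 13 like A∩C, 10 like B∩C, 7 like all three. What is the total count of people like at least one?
|A∪B∪C| = 28+28+33-15-13-10+7 = 58.
Final answer: 58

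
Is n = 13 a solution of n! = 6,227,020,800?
Yes

Reasoning: 13! = 13·12! = 13·479,001,600 = 6,227,020,800, which equals 6,227,020,800.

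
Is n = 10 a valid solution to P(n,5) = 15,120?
No
P(10,5) = 10·9·8·7·6 = 30,240, which does not equal 15,120.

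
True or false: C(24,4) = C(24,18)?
False

Explanation: C(24,4) = 10,626 but C(24,18) = 134,596; symmetry gives C(24,4) = C(24,20), not C(24,18).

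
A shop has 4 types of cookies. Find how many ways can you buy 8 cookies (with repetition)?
165

Stars and bars: C(8+4-1, 8) = C(11, 8) = 165.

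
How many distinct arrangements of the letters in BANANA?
60

Word has 6 letters (B=1, A=3, N=2). Arrangements: 6!/Π(k!) = 60.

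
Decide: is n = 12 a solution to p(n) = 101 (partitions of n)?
No

Solution: Pentagonal recurrence p(n) = p(n−1) + p(n−2) − p(n−5) − p(n−7) + …: p(12) = p(11) + p(10) − p(7) − p(5) + p(0) = 56 + 42 − 15 − 7 + 1 = 77, which does not equal 101.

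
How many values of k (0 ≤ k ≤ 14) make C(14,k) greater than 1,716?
5

Explanation: Row 14 is unimodal and symmetric about k=14/2. C(14,4)=1,001 ≤ 1,716; C(14,5)=2,002 > 1,716; by symmetry C(14,k) > 1,716 for k = 5..9. That's 9 - 5 + 1 = 5 values.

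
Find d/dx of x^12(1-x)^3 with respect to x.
12x^11(1-x)^3 - 3x^12(1-x)^2

Solution: Product rule: 12x^{11}(1-x)^{3} + x^12·(-3)(1-x)^{2}.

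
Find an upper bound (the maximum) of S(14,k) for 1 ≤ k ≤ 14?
63,436,373

Working:
Row S(14,k) for k = 1..14 (via S(n,k) = k·S(n−1,k) + S(n−1,k−1)): 1, 8,191, 788,970, 10,391,745, 40,075,035, 63,436,373, 49,329,280, 20,912,320, 5,135,130, 752,752, 66,066, 3,367, 91, 1. The row is unimodal; maximum at k = 6: 63,436,373.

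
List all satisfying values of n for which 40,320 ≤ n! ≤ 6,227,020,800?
8, 9, 10, 11, 12, 13

Solution: n! is strictly increasing; 8! = 40,320 and 13! = 6,227,020,800, so valid n = 8, 9, 10, 11, 12, 13.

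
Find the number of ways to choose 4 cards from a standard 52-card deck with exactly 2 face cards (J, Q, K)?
51,480

Reasoning: 12 face cards and 40 non-face cards: C(12,2) × C(40,2) = 66 × 780 = 51,480.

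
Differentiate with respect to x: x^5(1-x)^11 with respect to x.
Product rule: 5x^{4}(1-x)^{11} + x^5·(-11)(1-x)^{10}.

Answer: 5x^4(1-x)^11 - 11x^5(1-x)^10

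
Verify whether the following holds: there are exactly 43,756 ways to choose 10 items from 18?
False

Working:
C(18,10) = 43,758 ≠ 43756.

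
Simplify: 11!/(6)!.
55,440

Explanation: This equals 11×10×...×7 = 55,440.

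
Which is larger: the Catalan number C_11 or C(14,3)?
C_11

C_11 = C(22,11)/(11+1) = 705,432/12 = 58,786; C(14,3) = 364.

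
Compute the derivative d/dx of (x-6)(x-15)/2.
(2x - 21)/2

d/dx[(x-6)(x-15)] = (x-15) + (x-6) = 2x - 21. Dividing by 2 gives (2x - 21)/2.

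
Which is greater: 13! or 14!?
14!

Working:
13!=6,227,020,800, 14!=87,178,291,200. 14! > 13!.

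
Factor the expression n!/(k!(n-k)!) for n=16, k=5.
C(16,5) = 4,368

Working:
This is the binomial coefficient C(16,5) = 4,368.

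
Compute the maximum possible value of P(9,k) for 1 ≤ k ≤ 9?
362,880

Explanation: P(9,k) increases in k, so maximum at k = 9: 9! = 362,880.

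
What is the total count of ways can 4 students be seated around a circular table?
6

Working:
Circular arrangements: (4-1)! = 6.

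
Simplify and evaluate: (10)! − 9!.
3,265,920

Reasoning: (10)! − 9! = (10)·9! − 9! = (10−1)·9! = 9·9! = 3,265,920.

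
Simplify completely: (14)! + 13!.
93,405,312,000

Working:
(14)! + 13! = (14)·13! + 13! = (14+1)·13! = 15·13! = 93,405,312,000.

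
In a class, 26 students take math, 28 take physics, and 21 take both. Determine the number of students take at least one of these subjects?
|A∪B| = |A|+|B|-|A∩B| = 26+28-21 = 33.

Answer: 33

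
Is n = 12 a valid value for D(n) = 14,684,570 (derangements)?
No

D(12) = (12-1)·[D(11) + D(10)] = 11·[14,684,570 + 1,334,961] = 176,214,841, which does not equal 14,684,570.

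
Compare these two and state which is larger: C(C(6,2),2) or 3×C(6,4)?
C(C(6,2),2)

Working:
C(C(6,2),2)=105, 3×C(6,4)=45.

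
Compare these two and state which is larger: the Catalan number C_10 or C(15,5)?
C_10
C_10 = C(20,10)/(10+1) = 184,756/11 = 16,796; C(15,5) = 3,003.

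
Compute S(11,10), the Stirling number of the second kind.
Using the Stirling recurrence: S(n,k) = k·S(n-1,k) + S(n-1,k-1)
S(11,10) = 10·S(10,10) + S(10,9)
         = 10·1 + 45
         = 10 + 45
         = 55

Answer: 55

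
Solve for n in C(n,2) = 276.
C(n,2) = n(n−1)/2! is increasing in n, and n(n−1) = 2!·276 = 552 ≈ (n−0.5)^2 gives n ≈ 24.0. Check: C(22,2) = 231, C(23,2) = 253, C(24,2) = 276 ✓. So n = 24.
Final answer: 24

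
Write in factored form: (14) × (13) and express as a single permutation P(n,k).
P(14,2) = 14!/(12)!

Solution: Product of 2 consecutive descending integers starting at 14: P(14,2) = 14!/12! = 182.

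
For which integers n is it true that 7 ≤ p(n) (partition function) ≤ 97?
5, 6, 7, 8, 9, 10, 11, 12

Explanation: Tabulating p(n) via p(n) = p(n−1) + p(n−2) − p(n−5) − p(n−7) + …: p(4)=5; p(5)=7; p(6)=11; p(7)=15; p(8)=22; p(9)=30; p(10)=42; p(11)=56; p(12)=77; p(13)=101. So valid n = 5, 6, 7, 8, 9, 10, 11, 12.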